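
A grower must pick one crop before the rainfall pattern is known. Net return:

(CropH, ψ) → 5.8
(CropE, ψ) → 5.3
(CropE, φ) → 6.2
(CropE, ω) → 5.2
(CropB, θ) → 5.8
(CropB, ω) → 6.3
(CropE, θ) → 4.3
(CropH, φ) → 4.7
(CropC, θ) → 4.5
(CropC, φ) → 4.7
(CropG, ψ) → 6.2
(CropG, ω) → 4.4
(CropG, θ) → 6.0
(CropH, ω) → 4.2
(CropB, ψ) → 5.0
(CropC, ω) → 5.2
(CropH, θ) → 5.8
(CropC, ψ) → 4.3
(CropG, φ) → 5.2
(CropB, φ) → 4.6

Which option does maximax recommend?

Row maxima: CropH=5.8, CropG=6.2, CropC=5.2, CropB=6.3, CropE=6.2
Best best-case = 6.3 → CropB.

CropB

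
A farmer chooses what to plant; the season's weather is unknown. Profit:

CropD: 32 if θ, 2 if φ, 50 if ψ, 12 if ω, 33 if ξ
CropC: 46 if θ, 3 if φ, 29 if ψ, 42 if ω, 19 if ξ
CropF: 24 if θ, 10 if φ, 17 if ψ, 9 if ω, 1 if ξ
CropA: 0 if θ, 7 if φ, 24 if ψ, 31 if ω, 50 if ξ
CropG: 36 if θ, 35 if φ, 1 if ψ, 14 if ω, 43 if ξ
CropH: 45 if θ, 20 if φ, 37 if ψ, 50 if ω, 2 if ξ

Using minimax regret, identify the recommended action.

CropC

Column bests: θ=46, φ=35, ψ=50, ω=50, ξ=50.
CropD regrets: 14, 33, 0, 38, 17 → max 38
CropC regrets: 0, 32, 21, 8, 31 → max 32
CropF regrets: 22, 25, 33, 41, 49 → max 49
CropA regrets: 46, 28, 26, 19, 0 → max 46
CropG regrets: 10, 0, 49, 36, 7 → max 49
CropH regrets: 1, 15, 13, 0, 48 → max 48
Smallest max regret = 32 → CropC.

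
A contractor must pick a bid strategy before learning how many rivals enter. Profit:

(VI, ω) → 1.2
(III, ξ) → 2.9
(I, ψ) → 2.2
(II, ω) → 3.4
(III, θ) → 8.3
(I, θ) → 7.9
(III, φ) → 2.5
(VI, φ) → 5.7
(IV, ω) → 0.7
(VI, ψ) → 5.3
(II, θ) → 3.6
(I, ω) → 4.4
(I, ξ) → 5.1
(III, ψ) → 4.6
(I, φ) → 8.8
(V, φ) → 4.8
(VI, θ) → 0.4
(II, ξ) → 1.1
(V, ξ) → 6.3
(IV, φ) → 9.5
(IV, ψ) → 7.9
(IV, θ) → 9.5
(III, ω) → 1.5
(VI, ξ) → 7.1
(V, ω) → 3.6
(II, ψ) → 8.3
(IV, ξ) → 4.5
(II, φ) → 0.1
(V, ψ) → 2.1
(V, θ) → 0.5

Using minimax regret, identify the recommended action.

IV

Column bests: θ=9.5, φ=9.5, ψ=8.3, ω=4.4, ξ=7.1.
I regrets: 1.6, 0.7, 6.1, 0.0, 2.0 → max 6.1
II regrets: 5.9, 9.4, 0.0, 1.0, 6.0 → max 9.4
III regrets: 1.2, 7.0, 3.7, 2.9, 4.2 → max 7.0
IV regrets: 0.0, 0.0, 0.4, 3.7, 2.6 → max 3.7
V regrets: 9.0, 4.7, 6.2, 0.8, 0.8 → max 9.0
VI regrets: 9.1, 3.8, 3.0, 3.2, 0.0 → max 9.1
Smallest max regret = 3.7 → IV.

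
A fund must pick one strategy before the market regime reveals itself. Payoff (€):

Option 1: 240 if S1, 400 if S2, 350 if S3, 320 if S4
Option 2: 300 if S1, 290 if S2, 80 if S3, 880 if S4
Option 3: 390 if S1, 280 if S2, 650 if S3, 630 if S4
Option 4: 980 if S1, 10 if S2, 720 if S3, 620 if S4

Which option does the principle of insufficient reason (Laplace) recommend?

Option 4

Row averages: Option 1=327.5, Option 2=387.5, Option 3=487.5, Option 4=582.5
Highest average = 582.5 → Option 4.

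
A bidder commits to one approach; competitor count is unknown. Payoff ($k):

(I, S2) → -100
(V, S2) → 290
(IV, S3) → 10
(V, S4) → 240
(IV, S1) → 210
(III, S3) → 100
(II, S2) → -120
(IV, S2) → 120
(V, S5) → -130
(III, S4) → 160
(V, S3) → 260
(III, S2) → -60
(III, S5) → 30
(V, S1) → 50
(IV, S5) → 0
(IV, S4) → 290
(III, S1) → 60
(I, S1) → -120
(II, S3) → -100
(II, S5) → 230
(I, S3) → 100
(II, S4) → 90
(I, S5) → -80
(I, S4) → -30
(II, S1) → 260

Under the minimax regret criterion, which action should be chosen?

Column bests: S1=260, S2=290, S3=260, S4=290, S5=230.
I regrets: 380, 390, 160, 320, 310 → max 390
II regrets: 0, 410, 360, 200, 0 → max 410
III regrets: 200, 350, 160, 130, 200 → max 350
IV regrets: 50, 170, 250, 0, 230 → max 250
V regrets: 210, 0, 0, 50, 360 → max 360
Smallest max regret = 250 → IV.

IV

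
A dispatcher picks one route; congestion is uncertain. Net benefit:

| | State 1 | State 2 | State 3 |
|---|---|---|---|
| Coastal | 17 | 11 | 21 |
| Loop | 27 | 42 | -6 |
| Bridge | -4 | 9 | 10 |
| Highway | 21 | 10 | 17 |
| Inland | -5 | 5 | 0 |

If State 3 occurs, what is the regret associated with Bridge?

Best payoff under State 3 is 21.
Regret = 21 − 10 = 11.

11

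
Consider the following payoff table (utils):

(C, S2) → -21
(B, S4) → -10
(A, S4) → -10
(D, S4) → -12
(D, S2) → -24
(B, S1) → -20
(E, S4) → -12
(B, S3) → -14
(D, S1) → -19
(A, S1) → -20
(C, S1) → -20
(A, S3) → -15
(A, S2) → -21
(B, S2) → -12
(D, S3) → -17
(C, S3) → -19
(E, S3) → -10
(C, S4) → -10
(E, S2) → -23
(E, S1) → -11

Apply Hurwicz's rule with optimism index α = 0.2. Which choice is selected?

A: 0.2·(-10) + 0.8·(-21) = -18.8
B: 0.2·(-10) + 0.8·(-20) = -18
C: 0.2·(-10) + 0.8·(-21) = -18.8
D: 0.2·(-12) + 0.8·(-24) = -21.6
E: 0.2·(-10) + 0.8·(-23) = -20.4
Highest Hurwicz score = -18 → B.

B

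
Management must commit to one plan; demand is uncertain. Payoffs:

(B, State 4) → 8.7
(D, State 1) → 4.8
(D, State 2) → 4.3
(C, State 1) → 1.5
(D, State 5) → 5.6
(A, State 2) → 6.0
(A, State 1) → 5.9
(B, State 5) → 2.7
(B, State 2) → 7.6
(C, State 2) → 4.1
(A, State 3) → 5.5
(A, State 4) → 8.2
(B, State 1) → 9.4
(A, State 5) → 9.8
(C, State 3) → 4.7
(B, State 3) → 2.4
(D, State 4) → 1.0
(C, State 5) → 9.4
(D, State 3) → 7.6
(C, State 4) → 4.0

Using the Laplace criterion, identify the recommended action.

A

Row averages: A=7.08, B=6.16, C=4.74, D=4.66
Highest average = 7.08 → A.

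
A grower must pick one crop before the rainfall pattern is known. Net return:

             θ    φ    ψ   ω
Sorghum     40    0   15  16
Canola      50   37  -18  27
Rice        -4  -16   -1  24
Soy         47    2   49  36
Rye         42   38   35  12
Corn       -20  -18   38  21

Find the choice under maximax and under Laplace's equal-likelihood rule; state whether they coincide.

Row maxima: Sorghum=40, Canola=50, Rice=24, Soy=49, Rye=42, Corn=38
Best best-case = 50 → Canola.
Row averages: Sorghum=17.75, Canola=24, Rice=0.75, Soy=33.5, Rye=31.75, Corn=5.25
Highest average = 33.5 → Soy.

maximax → Canola; laplace → Soy (disagree)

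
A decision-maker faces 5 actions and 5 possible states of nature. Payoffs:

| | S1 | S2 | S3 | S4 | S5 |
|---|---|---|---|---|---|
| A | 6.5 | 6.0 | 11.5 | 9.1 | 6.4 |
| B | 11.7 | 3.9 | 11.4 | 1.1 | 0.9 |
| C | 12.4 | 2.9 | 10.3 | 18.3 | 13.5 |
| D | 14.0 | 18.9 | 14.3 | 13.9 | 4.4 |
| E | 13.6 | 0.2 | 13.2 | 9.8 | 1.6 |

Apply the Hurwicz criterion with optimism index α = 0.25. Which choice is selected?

D

A: 0.25·11.5 + 0.75·6.0 = 7.375
B: 0.25·11.7 + 0.75·0.9 = 3.6
C: 0.25·18.3 + 0.75·2.9 = 6.75
D: 0.25·18.9 + 0.75·4.4 = 8.025
E: 0.25·13.6 + 0.75·0.2 = 3.55
Highest Hurwicz score = 8.025 → D.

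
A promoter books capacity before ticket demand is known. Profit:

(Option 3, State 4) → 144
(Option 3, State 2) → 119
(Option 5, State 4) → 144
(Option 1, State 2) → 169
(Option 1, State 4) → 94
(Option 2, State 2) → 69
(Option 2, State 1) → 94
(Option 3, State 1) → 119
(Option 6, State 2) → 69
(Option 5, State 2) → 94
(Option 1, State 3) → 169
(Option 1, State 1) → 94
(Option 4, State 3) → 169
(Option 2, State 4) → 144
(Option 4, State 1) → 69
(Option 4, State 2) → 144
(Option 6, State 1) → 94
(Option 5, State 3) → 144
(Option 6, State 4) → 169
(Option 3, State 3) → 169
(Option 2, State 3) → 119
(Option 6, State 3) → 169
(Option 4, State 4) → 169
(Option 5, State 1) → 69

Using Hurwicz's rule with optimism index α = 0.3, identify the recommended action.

Option 3

Option 1: 0.3·169 + 0.7·94 = 116.5
Option 2: 0.3·144 + 0.7·69 = 91.5
Option 3: 0.3·169 + 0.7·119 = 134
Option 4: 0.3·169 + 0.7·69 = 99
Option 5: 0.3·144 + 0.7·69 = 91.5
Option 6: 0.3·169 + 0.7·69 = 99
Highest Hurwicz score = 134 → Option 3.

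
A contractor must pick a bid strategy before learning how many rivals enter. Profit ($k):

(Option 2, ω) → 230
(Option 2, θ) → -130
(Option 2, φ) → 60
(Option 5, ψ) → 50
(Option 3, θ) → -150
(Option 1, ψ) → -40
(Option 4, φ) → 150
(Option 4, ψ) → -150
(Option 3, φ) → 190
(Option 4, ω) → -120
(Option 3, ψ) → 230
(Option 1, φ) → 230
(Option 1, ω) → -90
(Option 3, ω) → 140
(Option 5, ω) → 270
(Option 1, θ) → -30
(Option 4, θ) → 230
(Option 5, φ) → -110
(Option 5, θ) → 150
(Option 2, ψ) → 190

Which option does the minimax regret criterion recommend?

Column bests: θ=230, φ=230, ψ=230, ω=270.
Option 1 regrets: 260, 0, 270, 360 → max 360
Option 2 regrets: 360, 170, 40, 40 → max 360
Option 3 regrets: 380, 40, 0, 130 → max 380
Option 4 regrets: 0, 80, 380, 390 → max 390
Option 5 regrets: 80, 340, 180, 0 → max 340
Smallest max regret = 340 → Option 5.

Option 5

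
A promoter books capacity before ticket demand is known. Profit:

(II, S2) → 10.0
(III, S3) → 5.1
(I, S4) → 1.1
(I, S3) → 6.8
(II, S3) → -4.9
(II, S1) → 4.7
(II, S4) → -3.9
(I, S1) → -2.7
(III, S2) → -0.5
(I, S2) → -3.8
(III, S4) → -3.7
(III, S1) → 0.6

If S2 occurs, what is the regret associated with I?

13.8

Best payoff under S2 is 10.0.
Regret = 10.0 − (-3.8) = 13.8.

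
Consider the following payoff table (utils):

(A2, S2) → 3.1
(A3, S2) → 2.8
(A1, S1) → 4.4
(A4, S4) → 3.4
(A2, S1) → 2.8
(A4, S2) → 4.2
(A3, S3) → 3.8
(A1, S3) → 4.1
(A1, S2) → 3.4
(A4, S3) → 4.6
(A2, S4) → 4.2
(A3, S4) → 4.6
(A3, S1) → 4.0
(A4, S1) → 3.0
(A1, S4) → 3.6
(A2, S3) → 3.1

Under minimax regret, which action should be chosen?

Column bests: S1=4.4, S2=4.2, S3=4.6, S4=4.6.
A1 regrets: 0.0, 0.8, 0.5, 1.0 → max 1.0
A2 regrets: 1.6, 1.1, 1.5, 0.4 → max 1.6
A3 regrets: 0.4, 1.4, 0.8, 0.0 → max 1.4
A4 regrets: 1.4, 0.0, 0.0, 1.2 → max 1.4
Smallest max regret = 1.0 → A1.

A1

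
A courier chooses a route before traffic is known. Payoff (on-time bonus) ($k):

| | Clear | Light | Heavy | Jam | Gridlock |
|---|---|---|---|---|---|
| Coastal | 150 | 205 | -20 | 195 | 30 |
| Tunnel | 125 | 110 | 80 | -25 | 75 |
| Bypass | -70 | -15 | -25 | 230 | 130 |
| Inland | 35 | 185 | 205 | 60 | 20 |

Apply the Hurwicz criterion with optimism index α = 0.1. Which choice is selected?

Coastal: 0.1·205 + 0.9·(-20) = 2.5
Tunnel: 0.1·125 + 0.9·(-25) = -10
Bypass: 0.1·230 + 0.9·(-70) = -40
Inland: 0.1·205 + 0.9·20 = 38.5
Highest Hurwicz score = 38.5 → Inland.

Inland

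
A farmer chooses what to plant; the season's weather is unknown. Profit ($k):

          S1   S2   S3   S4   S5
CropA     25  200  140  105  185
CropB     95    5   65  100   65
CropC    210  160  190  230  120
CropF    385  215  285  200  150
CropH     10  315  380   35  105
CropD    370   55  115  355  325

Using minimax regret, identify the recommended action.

Column bests: S1=385, S2=315, S3=380, S4=355, S5=325.
CropA regrets: 360, 115, 240, 250, 140 → max 360
CropB regrets: 290, 310, 315, 255, 260 → max 315
CropC regrets: 175, 155, 190, 125, 205 → max 205
CropF regrets: 0, 100, 95, 155, 175 → max 175
CropH regrets: 375, 0, 0, 320, 220 → max 375
CropD regrets: 15, 260, 265, 0, 0 → max 265
Smallest max regret = 175 → CropF.

CropF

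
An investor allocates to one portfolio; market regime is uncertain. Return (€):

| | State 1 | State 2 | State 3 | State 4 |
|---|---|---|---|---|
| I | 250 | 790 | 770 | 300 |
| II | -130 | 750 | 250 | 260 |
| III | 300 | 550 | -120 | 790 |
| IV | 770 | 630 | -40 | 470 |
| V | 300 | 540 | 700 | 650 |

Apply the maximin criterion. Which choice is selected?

V

Row minima: I=250, II=-130, III=-120, IV=-40, V=300
Best worst-case = 300 → V.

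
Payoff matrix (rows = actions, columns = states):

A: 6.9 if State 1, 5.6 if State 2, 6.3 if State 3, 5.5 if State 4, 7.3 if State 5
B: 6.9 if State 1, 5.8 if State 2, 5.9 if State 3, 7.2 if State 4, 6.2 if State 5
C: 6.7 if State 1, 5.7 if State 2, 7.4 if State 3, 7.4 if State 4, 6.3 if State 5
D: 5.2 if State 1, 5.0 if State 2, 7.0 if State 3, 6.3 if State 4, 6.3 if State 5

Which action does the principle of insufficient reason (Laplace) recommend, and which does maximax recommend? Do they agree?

laplace → C; maximax → C (agree)

Row averages: A=6.32, B=6.4, C=6.7, D=5.96
Highest average = 6.7 → C.
Row maxima: A=7.3, B=7.2, C=7.4, D=7.0
Best best-case = 7.4 → C.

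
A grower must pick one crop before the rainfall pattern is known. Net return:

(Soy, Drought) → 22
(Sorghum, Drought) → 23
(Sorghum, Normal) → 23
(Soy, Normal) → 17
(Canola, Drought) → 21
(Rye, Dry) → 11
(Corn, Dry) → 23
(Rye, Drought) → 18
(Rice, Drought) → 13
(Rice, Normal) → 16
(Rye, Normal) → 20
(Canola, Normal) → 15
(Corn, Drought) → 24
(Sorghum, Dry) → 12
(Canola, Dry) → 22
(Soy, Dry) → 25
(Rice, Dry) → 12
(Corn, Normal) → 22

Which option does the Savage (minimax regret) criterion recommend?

Column bests: Drought=24, Dry=25, Normal=23.
Rice regrets: 11, 13, 7 → max 13
Sorghum regrets: 1, 13, 0 → max 13
Canola regrets: 3, 3, 8 → max 8
Rye regrets: 6, 14, 3 → max 14
Soy regrets: 2, 0, 6 → max 6
Corn regrets: 0, 2, 1 → max 2
Smallest max regret = 2 → Corn.

Corn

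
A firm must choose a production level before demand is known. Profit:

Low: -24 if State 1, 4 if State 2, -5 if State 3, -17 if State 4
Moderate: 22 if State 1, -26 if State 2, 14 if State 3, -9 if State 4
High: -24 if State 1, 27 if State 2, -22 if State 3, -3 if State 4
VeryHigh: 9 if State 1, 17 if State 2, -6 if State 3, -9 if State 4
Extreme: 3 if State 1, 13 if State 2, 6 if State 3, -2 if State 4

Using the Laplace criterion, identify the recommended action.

Extreme

Row averages: Low=-10.5, Moderate=0.25, High=-5.5, VeryHigh=2.75, Extreme=5
Highest average = 5 → Extreme.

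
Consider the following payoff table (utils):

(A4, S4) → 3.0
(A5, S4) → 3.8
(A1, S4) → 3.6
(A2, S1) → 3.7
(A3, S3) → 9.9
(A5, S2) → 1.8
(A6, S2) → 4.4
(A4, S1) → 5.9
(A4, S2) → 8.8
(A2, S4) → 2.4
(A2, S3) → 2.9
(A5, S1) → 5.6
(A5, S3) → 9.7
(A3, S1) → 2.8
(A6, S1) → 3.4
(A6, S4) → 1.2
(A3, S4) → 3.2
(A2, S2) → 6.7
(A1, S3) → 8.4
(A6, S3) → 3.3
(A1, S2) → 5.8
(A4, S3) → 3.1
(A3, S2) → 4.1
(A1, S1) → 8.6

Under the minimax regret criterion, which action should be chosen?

Column bests: S1=8.6, S2=8.8, S3=9.9, S4=3.8.
A1 regrets: 0.0, 3.0, 1.5, 0.2 → max 3.0
A2 regrets: 4.9, 2.1, 7.0, 1.4 → max 7.0
A3 regrets: 5.8, 4.7, 0.0, 0.6 → max 5.8
A4 regrets: 2.7, 0.0, 6.8, 0.8 → max 6.8
A5 regrets: 3.0, 7.0, 0.2, 0.0 → max 7.0
A6 regrets: 5.2, 4.4, 6.6, 2.6 → max 6.6
Smallest max regret = 3.0 → A1.

A1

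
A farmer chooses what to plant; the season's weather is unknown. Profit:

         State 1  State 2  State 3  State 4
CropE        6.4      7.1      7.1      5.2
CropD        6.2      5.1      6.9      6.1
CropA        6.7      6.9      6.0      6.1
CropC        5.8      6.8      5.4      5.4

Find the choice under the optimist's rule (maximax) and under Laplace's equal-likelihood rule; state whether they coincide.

maximax → CropE; laplace → CropE (agree)

Row maxima: CropE=7.1, CropD=6.9, CropA=6.9, CropC=6.8
Best best-case = 7.1 → CropE.
Row averages: CropE=6.45, CropD=6.075, CropA=6.425, CropC=5.85
Highest average = 6.45 → CropE.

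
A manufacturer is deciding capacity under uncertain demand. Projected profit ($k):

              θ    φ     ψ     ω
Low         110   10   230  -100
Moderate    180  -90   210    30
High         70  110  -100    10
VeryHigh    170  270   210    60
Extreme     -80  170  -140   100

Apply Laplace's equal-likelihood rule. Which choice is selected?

VeryHigh

Row averages: Low=62.5, Moderate=82.5, High=22.5, VeryHigh=177.5, Extreme=12.5
Highest average = 177.5 → VeryHigh.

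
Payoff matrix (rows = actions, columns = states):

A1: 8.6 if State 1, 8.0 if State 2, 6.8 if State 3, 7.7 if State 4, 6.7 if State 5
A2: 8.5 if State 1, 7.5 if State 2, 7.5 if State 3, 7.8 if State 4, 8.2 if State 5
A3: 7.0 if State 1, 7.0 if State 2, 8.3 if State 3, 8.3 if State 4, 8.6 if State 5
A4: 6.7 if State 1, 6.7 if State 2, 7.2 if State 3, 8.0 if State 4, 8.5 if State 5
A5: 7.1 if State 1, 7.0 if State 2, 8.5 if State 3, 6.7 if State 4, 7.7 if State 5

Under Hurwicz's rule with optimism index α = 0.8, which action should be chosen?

A1: 0.8·8.6 + 0.2·6.7 = 8.22
A2: 0.8·8.5 + 0.2·7.5 = 8.3
A3: 0.8·8.6 + 0.2·7.0 = 8.28
A4: 0.8·8.5 + 0.2·6.7 = 8.14
A5: 0.8·8.5 + 0.2·6.7 = 8.14
Highest Hurwicz score = 8.3 → A2.

A2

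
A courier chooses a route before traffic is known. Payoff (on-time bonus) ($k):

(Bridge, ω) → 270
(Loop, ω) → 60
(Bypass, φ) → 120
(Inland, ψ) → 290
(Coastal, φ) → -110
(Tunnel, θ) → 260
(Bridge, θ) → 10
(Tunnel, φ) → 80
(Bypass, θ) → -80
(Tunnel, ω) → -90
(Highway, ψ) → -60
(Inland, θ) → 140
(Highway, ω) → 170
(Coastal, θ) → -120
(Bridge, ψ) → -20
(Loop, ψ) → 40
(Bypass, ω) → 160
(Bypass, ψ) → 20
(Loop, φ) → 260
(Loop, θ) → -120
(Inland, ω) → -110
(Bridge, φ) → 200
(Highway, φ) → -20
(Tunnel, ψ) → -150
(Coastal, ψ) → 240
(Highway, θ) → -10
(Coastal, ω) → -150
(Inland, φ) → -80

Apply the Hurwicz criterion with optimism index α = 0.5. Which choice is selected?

Bridge

Bypass: 0.5·160 + 0.5·(-80) = 40
Coastal: 0.5·240 + 0.5·(-150) = 45
Inland: 0.5·290 + 0.5·(-110) = 90
Highway: 0.5·170 + 0.5·(-60) = 55
Bridge: 0.5·270 + 0.5·(-20) = 125
Tunnel: 0.5·260 + 0.5·(-150) = 55
Loop: 0.5·260 + 0.5·(-120) = 70
Highest Hurwicz score = 125 → Bridge.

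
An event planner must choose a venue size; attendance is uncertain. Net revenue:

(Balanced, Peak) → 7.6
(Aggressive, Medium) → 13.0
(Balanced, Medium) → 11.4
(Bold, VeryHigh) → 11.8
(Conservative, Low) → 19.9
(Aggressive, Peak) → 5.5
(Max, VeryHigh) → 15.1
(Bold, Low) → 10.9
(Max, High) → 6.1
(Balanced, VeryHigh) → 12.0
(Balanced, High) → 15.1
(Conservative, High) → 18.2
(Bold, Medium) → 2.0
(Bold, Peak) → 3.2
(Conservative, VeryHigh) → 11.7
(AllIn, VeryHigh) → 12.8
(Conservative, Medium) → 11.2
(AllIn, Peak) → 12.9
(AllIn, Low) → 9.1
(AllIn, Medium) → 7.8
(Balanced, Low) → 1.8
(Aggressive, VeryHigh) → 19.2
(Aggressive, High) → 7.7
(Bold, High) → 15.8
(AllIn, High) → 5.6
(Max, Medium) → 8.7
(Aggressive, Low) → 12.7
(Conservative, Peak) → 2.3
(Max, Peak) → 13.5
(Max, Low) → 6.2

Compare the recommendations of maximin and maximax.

Row minima: Conservative=2.3, Balanced=1.8, Aggressive=5.5, Bold=2.0, AllIn=5.6, Max=6.1
Best worst-case = 6.1 → Max.
Row maxima: Conservative=19.9, Balanced=15.1, Aggressive=19.2, Bold=15.8, AllIn=12.9, Max=15.1
Best best-case = 19.9 → Conservative.

maximin → Max; maximax → Conservative (disagree)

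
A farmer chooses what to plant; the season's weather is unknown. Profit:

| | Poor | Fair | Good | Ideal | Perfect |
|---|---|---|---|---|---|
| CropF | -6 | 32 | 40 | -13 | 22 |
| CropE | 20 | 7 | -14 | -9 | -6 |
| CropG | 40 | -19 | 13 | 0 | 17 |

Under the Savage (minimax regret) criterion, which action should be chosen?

Column bests: Poor=40, Fair=32, Good=40, Ideal=0, Perfect=22.
CropF regrets: 46, 0, 0, 13, 0 → max 46
CropE regrets: 20, 25, 54, 9, 28 → max 54
CropG regrets: 0, 51, 27, 0, 5 → max 51
Smallest max regret = 46 → CropF.

CropF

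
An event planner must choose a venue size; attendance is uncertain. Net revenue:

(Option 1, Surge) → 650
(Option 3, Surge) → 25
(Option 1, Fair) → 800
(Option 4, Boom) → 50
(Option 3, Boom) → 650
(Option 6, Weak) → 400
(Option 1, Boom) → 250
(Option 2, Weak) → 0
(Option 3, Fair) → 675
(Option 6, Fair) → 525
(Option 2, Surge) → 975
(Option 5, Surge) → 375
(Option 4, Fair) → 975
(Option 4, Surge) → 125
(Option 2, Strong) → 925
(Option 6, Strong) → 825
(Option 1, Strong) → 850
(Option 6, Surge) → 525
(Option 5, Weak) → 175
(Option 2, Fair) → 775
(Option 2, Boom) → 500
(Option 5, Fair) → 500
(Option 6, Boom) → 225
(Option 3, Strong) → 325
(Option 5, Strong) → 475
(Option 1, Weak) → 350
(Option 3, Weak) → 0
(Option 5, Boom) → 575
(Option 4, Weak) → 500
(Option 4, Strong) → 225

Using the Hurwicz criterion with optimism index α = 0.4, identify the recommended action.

Option 1: 0.4·850 + 0.6·250 = 490
Option 2: 0.4·975 + 0.6·0 = 390
Option 3: 0.4·675 + 0.6·0 = 270
Option 4: 0.4·975 + 0.6·50 = 420
Option 5: 0.4·575 + 0.6·175 = 335
Option 6: 0.4·825 + 0.6·225 = 465
Highest Hurwicz score = 490 → Option 1.

Option 1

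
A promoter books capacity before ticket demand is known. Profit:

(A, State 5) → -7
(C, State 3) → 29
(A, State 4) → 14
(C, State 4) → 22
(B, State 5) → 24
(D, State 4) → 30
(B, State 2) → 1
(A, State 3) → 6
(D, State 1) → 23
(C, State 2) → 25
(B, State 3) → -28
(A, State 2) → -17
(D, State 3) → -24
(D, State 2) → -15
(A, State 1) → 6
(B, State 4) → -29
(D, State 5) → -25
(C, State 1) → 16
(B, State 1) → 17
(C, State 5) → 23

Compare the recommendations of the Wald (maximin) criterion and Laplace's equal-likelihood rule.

Row minima: A=-17, B=-29, C=16, D=-25
Best worst-case = 16 → C.
Row averages: A=0.4, B=-3, C=23, D=-2.2
Highest average = 23 → C.

maximin → C; laplace → C (agree)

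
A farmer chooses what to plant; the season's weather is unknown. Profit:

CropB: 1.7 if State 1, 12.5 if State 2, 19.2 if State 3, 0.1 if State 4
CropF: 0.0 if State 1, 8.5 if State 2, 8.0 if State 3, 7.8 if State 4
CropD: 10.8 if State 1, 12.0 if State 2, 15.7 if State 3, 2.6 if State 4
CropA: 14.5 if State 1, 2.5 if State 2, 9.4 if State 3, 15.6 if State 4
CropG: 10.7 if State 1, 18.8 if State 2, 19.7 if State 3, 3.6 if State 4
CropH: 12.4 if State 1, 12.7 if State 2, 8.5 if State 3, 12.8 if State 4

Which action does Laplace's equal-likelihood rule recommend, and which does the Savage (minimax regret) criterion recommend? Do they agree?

laplace → CropG; minimax regret → CropH (disagree)

Row averages: CropB=8.375, CropF=6.075, CropD=10.275, CropA=10.5, CropG=13.2, CropH=11.6
Highest average = 13.2 → CropG.
Column bests: State 1=14.5, State 2=18.8, State 3=19.7, State 4=15.6.
CropB regrets: 12.8, 6.3, 0.5, 15.5 → max 15.5
CropF regrets: 14.5, 10.3, 11.7, 7.8 → max 14.5
CropD regrets: 3.7, 6.8, 4.0, 13.0 → max 13.0
CropA regrets: 0.0, 16.3, 10.3, 0.0 → max 16.3
CropG regrets: 3.8, 0.0, 0.0, 12.0 → max 12.0
CropH regrets: 2.1, 6.1, 11.2, 2.8 → max 11.2
Smallest max regret = 11.2 → CropH.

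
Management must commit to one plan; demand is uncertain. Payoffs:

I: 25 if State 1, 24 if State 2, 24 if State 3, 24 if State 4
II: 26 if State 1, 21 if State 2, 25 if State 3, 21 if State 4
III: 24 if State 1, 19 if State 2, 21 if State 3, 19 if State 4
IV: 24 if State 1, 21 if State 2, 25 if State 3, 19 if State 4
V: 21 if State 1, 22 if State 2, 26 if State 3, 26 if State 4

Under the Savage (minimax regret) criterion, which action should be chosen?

I

Column bests: State 1=26, State 2=24, State 3=26, State 4=26.
I regrets: 1, 0, 2, 2 → max 2
II regrets: 0, 3, 1, 5 → max 5
III regrets: 2, 5, 5, 7 → max 7
IV regrets: 2, 3, 1, 7 → max 7
V regrets: 5, 2, 0, 0 → max 5
Smallest max regret = 2 → I.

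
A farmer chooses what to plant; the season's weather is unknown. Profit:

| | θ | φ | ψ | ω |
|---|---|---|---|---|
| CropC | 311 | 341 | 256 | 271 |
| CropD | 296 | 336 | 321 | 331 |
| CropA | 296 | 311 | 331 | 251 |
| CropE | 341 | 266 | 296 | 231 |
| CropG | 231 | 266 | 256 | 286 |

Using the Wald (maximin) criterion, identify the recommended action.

Row minima: CropC=256, CropD=296, CropA=251, CropE=231, CropG=231
Best worst-case = 296 → CropD.

CropD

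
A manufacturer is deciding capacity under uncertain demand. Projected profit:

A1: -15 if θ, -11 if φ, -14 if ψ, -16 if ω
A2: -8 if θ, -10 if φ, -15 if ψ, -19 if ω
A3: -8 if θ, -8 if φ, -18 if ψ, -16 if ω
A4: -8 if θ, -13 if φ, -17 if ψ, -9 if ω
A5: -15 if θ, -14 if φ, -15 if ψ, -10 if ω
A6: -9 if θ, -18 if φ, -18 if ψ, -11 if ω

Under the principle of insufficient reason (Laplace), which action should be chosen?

Row averages: A1=-14, A2=-13, A3=-12.5, A4=-11.75, A5=-13.5, A6=-14
Highest average = -11.75 → A4.

A4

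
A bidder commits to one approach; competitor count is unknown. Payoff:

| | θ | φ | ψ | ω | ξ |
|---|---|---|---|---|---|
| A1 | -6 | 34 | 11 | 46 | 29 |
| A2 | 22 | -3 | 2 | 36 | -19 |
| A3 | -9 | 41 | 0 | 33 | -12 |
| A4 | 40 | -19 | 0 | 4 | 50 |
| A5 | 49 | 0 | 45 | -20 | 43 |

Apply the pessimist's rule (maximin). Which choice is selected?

A1

Row minima: A1=-6, A2=-19, A3=-12, A4=-19, A5=-20
Best worst-case = -6 → A1.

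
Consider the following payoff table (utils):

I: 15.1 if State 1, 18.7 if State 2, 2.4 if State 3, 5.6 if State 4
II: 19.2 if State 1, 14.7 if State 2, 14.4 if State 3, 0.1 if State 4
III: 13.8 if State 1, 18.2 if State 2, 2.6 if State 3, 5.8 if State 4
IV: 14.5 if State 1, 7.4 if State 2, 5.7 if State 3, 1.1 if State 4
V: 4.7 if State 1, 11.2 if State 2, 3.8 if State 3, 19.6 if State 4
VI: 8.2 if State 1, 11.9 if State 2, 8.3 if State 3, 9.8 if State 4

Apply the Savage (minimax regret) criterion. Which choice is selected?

VI

Column bests: State 1=19.2, State 2=18.7, State 3=14.4, State 4=19.6.
I regrets: 4.1, 0.0, 12.0, 14.0 → max 14.0
II regrets: 0.0, 4.0, 0.0, 19.5 → max 19.5
III regrets: 5.4, 0.5, 11.8, 13.8 → max 13.8
IV regrets: 4.7, 11.3, 8.7, 18.5 → max 18.5
V regrets: 14.5, 7.5, 10.6, 0.0 → max 14.5
VI regrets: 11.0, 6.8, 6.1, 9.8 → max 11.0
Smallest max regret = 11.0 → VI.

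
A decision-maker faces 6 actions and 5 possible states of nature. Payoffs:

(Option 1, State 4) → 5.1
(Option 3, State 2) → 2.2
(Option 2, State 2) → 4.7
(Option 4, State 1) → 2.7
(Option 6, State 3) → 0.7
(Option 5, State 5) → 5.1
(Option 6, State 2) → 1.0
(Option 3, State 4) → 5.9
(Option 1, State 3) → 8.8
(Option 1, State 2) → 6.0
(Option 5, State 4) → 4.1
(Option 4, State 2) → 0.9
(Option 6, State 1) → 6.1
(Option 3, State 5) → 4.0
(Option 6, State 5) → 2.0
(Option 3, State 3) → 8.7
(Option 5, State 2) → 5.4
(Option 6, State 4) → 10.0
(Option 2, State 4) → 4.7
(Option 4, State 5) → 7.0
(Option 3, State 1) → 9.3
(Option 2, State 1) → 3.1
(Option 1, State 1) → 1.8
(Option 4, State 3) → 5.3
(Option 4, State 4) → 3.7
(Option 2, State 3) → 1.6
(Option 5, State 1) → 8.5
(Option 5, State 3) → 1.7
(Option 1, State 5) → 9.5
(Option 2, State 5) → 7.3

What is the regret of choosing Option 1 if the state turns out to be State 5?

Best payoff under State 5 is 9.5.
Regret = 9.5 − 9.5 = 0.0.

0.0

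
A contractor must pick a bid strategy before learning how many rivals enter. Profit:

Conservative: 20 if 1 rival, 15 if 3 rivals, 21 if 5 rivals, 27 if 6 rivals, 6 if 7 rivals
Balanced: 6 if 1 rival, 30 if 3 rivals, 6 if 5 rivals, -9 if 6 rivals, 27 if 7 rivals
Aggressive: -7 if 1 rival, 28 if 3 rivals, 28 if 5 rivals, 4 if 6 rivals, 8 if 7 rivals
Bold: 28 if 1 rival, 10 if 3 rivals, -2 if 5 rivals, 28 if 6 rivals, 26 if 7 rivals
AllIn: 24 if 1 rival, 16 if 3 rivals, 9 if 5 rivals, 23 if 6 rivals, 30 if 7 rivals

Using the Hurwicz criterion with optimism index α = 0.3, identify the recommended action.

Conservative: 0.3·27 + 0.7·6 = 12.3
Balanced: 0.3·30 + 0.7·(-9) = 2.7
Aggressive: 0.3·28 + 0.7·(-7) = 3.5
Bold: 0.3·28 + 0.7·(-2) = 7
AllIn: 0.3·30 + 0.7·9 = 15.3
Highest Hurwicz score = 15.3 → AllIn.

AllIn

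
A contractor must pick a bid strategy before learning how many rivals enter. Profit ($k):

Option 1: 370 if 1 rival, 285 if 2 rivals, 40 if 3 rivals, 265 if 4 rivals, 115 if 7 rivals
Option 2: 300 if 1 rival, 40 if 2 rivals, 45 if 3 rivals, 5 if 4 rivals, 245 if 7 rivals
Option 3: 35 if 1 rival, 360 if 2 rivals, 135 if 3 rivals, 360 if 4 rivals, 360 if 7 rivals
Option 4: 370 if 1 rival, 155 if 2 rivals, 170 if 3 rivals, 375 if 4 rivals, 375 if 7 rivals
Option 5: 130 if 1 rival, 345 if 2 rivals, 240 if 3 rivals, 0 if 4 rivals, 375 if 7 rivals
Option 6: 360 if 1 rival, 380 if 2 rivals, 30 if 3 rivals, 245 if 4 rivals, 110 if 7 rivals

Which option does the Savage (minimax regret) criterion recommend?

Option 4

Column bests: 1 rival=370, 2 rivals=380, 3 rivals=240, 4 rivals=375, 7 rivals=375.
Option 1 regrets: 0, 95, 200, 110, 260 → max 260
Option 2 regrets: 70, 340, 195, 370, 130 → max 370
Option 3 regrets: 335, 20, 105, 15, 15 → max 335
Option 4 regrets: 0, 225, 70, 0, 0 → max 225
Option 5 regrets: 240, 35, 0, 375, 0 → max 375
Option 6 regrets: 10, 0, 210, 130, 265 → max 265
Smallest max regret = 225 → Option 4.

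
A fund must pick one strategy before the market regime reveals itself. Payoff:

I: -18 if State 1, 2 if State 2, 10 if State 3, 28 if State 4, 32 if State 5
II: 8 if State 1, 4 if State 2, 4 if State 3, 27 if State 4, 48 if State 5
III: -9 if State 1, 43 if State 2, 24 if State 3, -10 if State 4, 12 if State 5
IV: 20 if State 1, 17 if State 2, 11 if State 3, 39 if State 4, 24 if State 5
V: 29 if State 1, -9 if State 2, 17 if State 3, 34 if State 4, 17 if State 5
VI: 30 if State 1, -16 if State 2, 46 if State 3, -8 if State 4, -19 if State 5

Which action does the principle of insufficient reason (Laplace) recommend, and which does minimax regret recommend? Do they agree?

Row averages: I=10.8, II=18.2, III=12, IV=22.2, V=17.6, VI=6.6
Highest average = 22.2 → IV.
Column bests: State 1=30, State 2=43, State 3=46, State 4=39, State 5=48.
I regrets: 48, 41, 36, 11, 16 → max 48
II regrets: 22, 39, 42, 12, 0 → max 42
III regrets: 39, 0, 22, 49, 36 → max 49
IV regrets: 10, 26, 35, 0, 24 → max 35
V regrets: 1, 52, 29, 5, 31 → max 52
VI regrets: 0, 59, 0, 47, 67 → max 67
Smallest max regret = 35 → IV.

laplace → IV; minimax regret → IV (agree)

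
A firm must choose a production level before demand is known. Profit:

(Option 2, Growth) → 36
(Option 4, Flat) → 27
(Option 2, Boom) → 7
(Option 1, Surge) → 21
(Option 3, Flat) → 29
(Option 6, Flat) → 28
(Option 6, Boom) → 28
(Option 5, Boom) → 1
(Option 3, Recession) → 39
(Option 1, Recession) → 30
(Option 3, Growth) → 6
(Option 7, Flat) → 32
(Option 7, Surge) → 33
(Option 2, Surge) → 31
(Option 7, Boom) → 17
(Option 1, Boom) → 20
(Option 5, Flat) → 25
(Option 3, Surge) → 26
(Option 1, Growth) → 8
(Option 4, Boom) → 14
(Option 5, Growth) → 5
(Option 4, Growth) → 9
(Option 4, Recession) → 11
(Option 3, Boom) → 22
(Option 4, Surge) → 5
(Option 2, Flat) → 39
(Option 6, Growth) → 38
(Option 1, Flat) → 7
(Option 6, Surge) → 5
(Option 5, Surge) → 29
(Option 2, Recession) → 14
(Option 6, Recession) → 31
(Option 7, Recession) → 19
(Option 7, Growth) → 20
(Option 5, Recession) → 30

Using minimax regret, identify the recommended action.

Option 7

Column bests: Recession=39, Flat=39, Growth=38, Boom=28, Surge=33.
Option 1 regrets: 9, 32, 30, 8, 12 → max 32
Option 2 regrets: 25, 0, 2, 21, 2 → max 25
Option 3 regrets: 0, 10, 32, 6, 7 → max 32
Option 4 regrets: 28, 12, 29, 14, 28 → max 29
Option 5 regrets: 9, 14, 33, 27, 4 → max 33
Option 6 regrets: 8, 11, 0, 0, 28 → max 28
Option 7 regrets: 20, 7, 18, 11, 0 → max 20
Smallest max regret = 20 → Option 7.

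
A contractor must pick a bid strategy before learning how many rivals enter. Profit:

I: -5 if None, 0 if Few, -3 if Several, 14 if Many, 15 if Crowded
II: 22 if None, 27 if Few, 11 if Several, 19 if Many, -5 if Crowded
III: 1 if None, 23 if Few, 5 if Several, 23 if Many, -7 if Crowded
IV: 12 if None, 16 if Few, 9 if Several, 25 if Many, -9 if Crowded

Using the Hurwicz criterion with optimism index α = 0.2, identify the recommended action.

II

I: 0.2·15 + 0.8·(-5) = -1
II: 0.2·27 + 0.8·(-5) = 1.4
III: 0.2·23 + 0.8·(-7) = -1
IV: 0.2·25 + 0.8·(-9) = -2.2
Highest Hurwicz score = 1.4 → II.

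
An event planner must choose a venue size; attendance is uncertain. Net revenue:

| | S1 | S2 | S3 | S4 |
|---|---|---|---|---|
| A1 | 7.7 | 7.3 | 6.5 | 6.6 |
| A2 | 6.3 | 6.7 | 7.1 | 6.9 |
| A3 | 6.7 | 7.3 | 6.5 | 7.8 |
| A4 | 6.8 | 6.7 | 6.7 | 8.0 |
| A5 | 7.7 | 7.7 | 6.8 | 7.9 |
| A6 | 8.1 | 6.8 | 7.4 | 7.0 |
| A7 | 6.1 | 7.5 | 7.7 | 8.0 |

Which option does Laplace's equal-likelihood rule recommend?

A5

Row averages: A1=7.025, A2=6.75, A3=7.075, A4=7.05, A5=7.525, A6=7.325, A7=7.325
Highest average = 7.525 → A5.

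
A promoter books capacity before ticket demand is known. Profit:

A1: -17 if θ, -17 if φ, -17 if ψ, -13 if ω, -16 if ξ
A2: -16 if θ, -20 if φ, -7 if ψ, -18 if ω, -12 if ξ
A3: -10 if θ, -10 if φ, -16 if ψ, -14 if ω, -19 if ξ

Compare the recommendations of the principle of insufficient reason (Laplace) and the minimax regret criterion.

Row averages: A1=-16, A2=-14.6, A3=-13.8
Highest average = -13.8 → A3.
Column bests: θ=-10, φ=-10, ψ=-7, ω=-13, ξ=-12.
A1 regrets: 7, 7, 10, 0, 4 → max 10
A2 regrets: 6, 10, 0, 5, 0 → max 10
A3 regrets: 0, 0, 9, 1, 7 → max 9
Smallest max regret = 9 → A3.

laplace → A3; minimax regret → A3 (agree)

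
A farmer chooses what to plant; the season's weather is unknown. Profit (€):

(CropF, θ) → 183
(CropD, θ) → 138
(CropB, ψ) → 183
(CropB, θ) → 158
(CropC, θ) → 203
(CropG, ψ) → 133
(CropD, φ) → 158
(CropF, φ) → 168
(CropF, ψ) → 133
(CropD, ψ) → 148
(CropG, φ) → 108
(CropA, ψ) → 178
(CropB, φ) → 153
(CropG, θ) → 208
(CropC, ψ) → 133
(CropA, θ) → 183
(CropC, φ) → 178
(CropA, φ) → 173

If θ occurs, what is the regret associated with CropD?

Best payoff under θ is 208.
Regret = 208 − 138 = 70.

70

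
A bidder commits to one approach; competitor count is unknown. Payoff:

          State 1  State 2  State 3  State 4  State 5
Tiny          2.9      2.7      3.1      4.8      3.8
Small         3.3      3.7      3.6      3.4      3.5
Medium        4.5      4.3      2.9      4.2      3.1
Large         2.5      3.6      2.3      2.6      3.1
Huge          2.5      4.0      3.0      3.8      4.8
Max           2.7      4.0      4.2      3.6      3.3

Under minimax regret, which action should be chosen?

Small

Column bests: State 1=4.5, State 2=4.3, State 3=4.2, State 4=4.8, State 5=4.8.
Tiny regrets: 1.6, 1.6, 1.1, 0.0, 1.0 → max 1.6
Small regrets: 1.2, 0.6, 0.6, 1.4, 1.3 → max 1.4
Medium regrets: 0.0, 0.0, 1.3, 0.6, 1.7 → max 1.7
Large regrets: 2.0, 0.7, 1.9, 2.2, 1.7 → max 2.2
Huge regrets: 2.0, 0.3, 1.2, 1.0, 0.0 → max 2.0
Max regrets: 1.8, 0.3, 0.0, 1.2, 1.5 → max 1.8
Smallest max regret = 1.4 → Small.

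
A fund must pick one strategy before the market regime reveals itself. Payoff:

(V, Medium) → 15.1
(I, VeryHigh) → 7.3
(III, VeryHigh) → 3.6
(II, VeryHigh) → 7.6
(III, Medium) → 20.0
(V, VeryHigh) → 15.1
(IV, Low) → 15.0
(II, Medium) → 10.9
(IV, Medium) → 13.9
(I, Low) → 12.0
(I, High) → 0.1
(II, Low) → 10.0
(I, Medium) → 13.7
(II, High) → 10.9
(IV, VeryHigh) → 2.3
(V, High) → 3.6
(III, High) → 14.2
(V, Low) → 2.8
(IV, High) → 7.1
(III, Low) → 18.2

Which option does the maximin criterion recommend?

II

Row minima: I=0.1, II=7.6, III=3.6, IV=2.3, V=2.8
Best worst-case = 7.6 → II.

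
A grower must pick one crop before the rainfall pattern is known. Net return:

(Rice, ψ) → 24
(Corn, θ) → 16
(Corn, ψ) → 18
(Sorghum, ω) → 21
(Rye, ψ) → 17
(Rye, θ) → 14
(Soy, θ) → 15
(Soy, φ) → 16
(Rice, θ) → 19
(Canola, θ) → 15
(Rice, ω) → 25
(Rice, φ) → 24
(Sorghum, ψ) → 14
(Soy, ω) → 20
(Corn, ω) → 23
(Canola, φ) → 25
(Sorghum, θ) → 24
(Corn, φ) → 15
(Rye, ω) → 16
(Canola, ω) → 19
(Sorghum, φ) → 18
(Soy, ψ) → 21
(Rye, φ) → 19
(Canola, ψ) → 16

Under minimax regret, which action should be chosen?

Rice

Column bests: θ=24, φ=25, ψ=24, ω=25.
Sorghum regrets: 0, 7, 10, 4 → max 10
Rye regrets: 10, 6, 7, 9 → max 10
Rice regrets: 5, 1, 0, 0 → max 5
Soy regrets: 9, 9, 3, 5 → max 9
Canola regrets: 9, 0, 8, 6 → max 9
Corn regrets: 8, 10, 6, 2 → max 10
Smallest max regret = 5 → Rice.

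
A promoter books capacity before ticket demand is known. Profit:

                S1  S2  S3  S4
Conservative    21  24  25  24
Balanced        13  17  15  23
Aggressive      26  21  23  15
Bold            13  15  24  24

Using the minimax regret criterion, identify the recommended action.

Conservative

Column bests: S1=26, S2=24, S3=25, S4=24.
Conservative regrets: 5, 0, 0, 0 → max 5
Balanced regrets: 13, 7, 10, 1 → max 13
Aggressive regrets: 0, 3, 2, 9 → max 9
Bold regrets: 13, 9, 1, 0 → max 13
Smallest max regret = 5 → Conservative.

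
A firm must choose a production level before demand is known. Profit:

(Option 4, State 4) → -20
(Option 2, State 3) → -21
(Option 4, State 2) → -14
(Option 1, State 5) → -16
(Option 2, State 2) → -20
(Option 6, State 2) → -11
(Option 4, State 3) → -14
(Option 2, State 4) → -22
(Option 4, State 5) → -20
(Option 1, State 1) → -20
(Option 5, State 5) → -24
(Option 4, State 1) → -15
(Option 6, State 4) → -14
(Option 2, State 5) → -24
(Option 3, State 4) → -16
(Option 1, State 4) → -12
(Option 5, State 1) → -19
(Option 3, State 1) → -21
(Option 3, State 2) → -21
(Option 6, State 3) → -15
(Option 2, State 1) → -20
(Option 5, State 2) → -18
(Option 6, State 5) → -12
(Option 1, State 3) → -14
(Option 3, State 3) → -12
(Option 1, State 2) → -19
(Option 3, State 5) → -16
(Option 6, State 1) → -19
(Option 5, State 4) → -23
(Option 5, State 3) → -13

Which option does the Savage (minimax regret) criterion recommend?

Column bests: State 1=-15, State 2=-11, State 3=-12, State 4=-12, State 5=-12.
Option 1 regrets: 5, 8, 2, 0, 4 → max 8
Option 2 regrets: 5, 9, 9, 10, 12 → max 12
Option 3 regrets: 6, 10, 0, 4, 4 → max 10
Option 4 regrets: 0, 3, 2, 8, 8 → max 8
Option 5 regrets: 4, 7, 1, 11, 12 → max 12
Option 6 regrets: 4, 0, 3, 2, 0 → max 4
Smallest max regret = 4 → Option 6.

Option 6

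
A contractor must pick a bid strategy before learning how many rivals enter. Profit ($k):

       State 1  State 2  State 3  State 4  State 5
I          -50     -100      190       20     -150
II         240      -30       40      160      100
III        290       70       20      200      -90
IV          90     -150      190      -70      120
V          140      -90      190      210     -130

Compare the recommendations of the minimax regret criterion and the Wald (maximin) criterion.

minimax regret → II; maximin → II (agree)

Column bests: State 1=290, State 2=70, State 3=190, State 4=210, State 5=120.
I regrets: 340, 170, 0, 190, 270 → max 340
II regrets: 50, 100, 150, 50, 20 → max 150
III regrets: 0, 0, 170, 10, 210 → max 210
IV regrets: 200, 220, 0, 280, 0 → max 280
V regrets: 150, 160, 0, 0, 250 → max 250
Smallest max regret = 150 → II.
Row minima: I=-150, II=-30, III=-90, IV=-150, V=-130
Best worst-case = -30 → II.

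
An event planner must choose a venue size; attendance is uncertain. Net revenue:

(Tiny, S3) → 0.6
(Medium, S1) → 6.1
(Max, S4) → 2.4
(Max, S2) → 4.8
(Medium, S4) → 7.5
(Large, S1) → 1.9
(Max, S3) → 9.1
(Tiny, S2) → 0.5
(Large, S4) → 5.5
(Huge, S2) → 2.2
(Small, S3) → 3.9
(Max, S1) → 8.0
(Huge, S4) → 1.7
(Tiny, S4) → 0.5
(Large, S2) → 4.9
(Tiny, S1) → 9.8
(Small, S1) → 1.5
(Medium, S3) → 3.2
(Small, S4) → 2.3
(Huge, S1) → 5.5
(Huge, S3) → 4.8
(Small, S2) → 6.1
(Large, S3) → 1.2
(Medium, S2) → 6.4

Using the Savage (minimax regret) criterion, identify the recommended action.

Max

Column bests: S1=9.8, S2=6.4, S3=9.1, S4=7.5.
Tiny regrets: 0.0, 5.9, 8.5, 7.0 → max 8.5
Small regrets: 8.3, 0.3, 5.2, 5.2 → max 8.3
Medium regrets: 3.7, 0.0, 5.9, 0.0 → max 5.9
Large regrets: 7.9, 1.5, 7.9, 2.0 → max 7.9
Huge regrets: 4.3, 4.2, 4.3, 5.8 → max 5.8
Max regrets: 1.8, 1.6, 0.0, 5.1 → max 5.1
Smallest max regret = 5.1 → Max.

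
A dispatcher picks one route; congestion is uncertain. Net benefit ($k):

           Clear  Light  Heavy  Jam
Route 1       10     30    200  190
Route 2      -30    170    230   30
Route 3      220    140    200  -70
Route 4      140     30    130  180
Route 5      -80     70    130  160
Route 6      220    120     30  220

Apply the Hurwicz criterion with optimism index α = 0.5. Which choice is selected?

Route 1: 0.5·200 + 0.5·10 = 105
Route 2: 0.5·230 + 0.5·(-30) = 100
Route 3: 0.5·220 + 0.5·(-70) = 75
Route 4: 0.5·180 + 0.5·30 = 105
Route 5: 0.5·160 + 0.5·(-80) = 40
Route 6: 0.5·220 + 0.5·30 = 125
Highest Hurwicz score = 125 → Route 6.

Route 6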